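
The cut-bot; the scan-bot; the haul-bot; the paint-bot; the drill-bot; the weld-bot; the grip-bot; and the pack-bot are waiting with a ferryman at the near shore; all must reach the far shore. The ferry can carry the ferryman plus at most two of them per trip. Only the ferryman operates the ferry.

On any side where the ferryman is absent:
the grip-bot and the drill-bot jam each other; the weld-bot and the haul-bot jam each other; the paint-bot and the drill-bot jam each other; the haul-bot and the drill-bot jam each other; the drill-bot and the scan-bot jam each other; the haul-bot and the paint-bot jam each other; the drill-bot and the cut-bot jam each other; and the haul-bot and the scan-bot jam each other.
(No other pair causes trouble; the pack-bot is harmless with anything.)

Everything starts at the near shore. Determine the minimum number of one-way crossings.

13

Counting alone: the ferryman can take at most 2 across per trip to the far shore, so moving all 8 needs at least 4 loaded trips out, with a return between consecutive ones — at least 7 crossings.
The safety rule pushes this higher. Following every safe sequence of crossings, the most of the 8 that can be at the far shore as the ferry arrives there on crossings 7, 9, 11 is 5, 6, 7 respectively — never all 8.
So no plan with fewer than 13 crossings exists, and this one achieves 13:
1. Ferryman goes to the far shore with the drill-bot and the haul-bot.
2. Ferryman goes back to the near shore with the haul-bot.
3. Ferryman goes to the far shore with the cut-bot and the haul-bot.
4. Ferryman goes back to the near shore with the drill-bot.
5. Ferryman goes to the far shore with the drill-bot and the grip-bot.
6. Ferryman goes back to the near shore with the drill-bot.
7. Ferryman goes to the far shore with the paint-bot and the scan-bot.
8. Ferryman goes back to the near shore with the haul-bot.
9. Ferryman goes to the far shore with the haul-bot and the weld-bot.
10. Ferryman goes back to the near shore with the haul-bot.
11. Ferryman goes to the far shore with the haul-bot and the pack-bot.
12. Ferryman goes back to the near shore with the haul-bot.
13. Ferryman goes to the far shore with the drill-bot and the haul-bot.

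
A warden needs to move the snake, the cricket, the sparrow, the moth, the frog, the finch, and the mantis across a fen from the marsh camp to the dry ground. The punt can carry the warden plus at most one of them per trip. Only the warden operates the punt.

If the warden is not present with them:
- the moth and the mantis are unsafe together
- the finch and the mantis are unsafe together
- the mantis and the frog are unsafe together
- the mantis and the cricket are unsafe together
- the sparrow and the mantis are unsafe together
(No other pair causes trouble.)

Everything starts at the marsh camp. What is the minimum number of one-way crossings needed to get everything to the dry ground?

Following every safe sequence of crossings from the start, the most of the 7 that can be at the dry ground as the punt arrives there on crossings 1, 3, 5 is 1, 2, 3 respectively; the best ever achieved is 3 of 7.
From crossing 7 on, no configuration arises that was not already reachable earlier: only 26 distinct safe configurations (who is on which side, and where the punt is) can ever be reached, none of them has everyone across, and every continuation just revisits them. So no valid plan exists.

impossible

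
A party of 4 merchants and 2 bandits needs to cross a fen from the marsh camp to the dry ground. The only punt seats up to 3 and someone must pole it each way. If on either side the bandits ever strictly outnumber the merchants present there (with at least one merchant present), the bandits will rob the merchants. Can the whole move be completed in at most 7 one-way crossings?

Yes

Yes — this plan uses 5 crossings (≤ 7):
1. 2 bandits → the dry ground.  (the marsh camp: 4M 0B; the dry ground: 0M 2B)
2. 1 bandit ← the marsh camp.  (the marsh camp: 4M 1B; the dry ground: 0M 1B)
3. 2 merchants and 1 bandit → the dry ground.  (the marsh camp: 2M 0B; the dry ground: 2M 2B)
4. 1 bandit ← the marsh camp.  (the marsh camp: 2M 1B; the dry ground: 2M 1B)
5. 2 merchants and 1 bandit → the dry ground.  (the marsh camp: 0M 0B; the dry ground: 4M 2B)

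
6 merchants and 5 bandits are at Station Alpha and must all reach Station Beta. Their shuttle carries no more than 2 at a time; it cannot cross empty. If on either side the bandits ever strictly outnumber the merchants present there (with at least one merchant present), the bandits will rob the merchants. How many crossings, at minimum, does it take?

Counting alone: each trip to Station Beta takes at most 2 across and each return brings at least 1 back, so after t trips out (and t−1 returns) at most 2t − (t−1) of the 11 are across; that first reaches 11 at t = 10, so at least 19 crossings are needed.
The plan below uses exactly 19 crossings, so it is optimal:
1. 2 bandits → Station Beta.  (Station Alpha: 6M 3B; Station Beta: 0M 2B)
2. 1 bandit ← Station Alpha.  (Station Alpha: 6M 4B; Station Beta: 0M 1B)
3. 2 bandits → Station Beta.  (Station Alpha: 6M 2B; Station Beta: 0M 3B)
4. 1 bandit ← Station Alpha.  (Station Alpha: 6M 3B; Station Beta: 0M 2B)
5. 2 merchants → Station Beta.  (Station Alpha: 4M 3B; Station Beta: 2M 2B)
6. 1 bandit ← Station Alpha.  (Station Alpha: 4M 4B; Station Beta: 2M 1B)
7. 1 merchant and 1 bandit → Station Beta.  (Station Alpha: 3M 3B; Station Beta: 3M 2B)
8. 1 merchant ← Station Alpha.  (Station Alpha: 4M 3B; Station Beta: 2M 2B)
9. 1 merchant and 1 bandit → Station Beta.  (Station Alpha: 3M 2B; Station Beta: 3M 3B)
10. 1 bandit ← Station Alpha.  (Station Alpha: 3M 3B; Station Beta: 3M 2B)
11. 1 merchant and 1 bandit → Station Beta.  (Station Alpha: 2M 2B; Station Beta: 4M 3B)
12. 1 merchant ← Station Alpha.  (Station Alpha: 3M 2B; Station Beta: 3M 3B)
13. 1 merchant and 1 bandit → Station Beta.  (Station Alpha: 2M 1B; Station Beta: 4M 4B)
14. 1 bandit ← Station Alpha.  (Station Alpha: 2M 2B; Station Beta: 4M 3B)
15. 1 merchant and 1 bandit → Station Beta.  (Station Alpha: 1M 1B; Station Beta: 5M 4B)
16. 1 merchant ← Station Alpha.  (Station Alpha: 2M 1B; Station Beta: 4M 4B)
17. 1 merchant and 1 bandit → Station Beta.  (Station Alpha: 1M 0B; Station Beta: 5M 5B)
18. 1 bandit ← Station Alpha.  (Station Alpha: 1M 1B; Station Beta: 5M 4B)
19. 1 merchant and 1 bandit → Station Beta.  (Station Alpha: 0M 0B; Station Beta: 6M 5B)

19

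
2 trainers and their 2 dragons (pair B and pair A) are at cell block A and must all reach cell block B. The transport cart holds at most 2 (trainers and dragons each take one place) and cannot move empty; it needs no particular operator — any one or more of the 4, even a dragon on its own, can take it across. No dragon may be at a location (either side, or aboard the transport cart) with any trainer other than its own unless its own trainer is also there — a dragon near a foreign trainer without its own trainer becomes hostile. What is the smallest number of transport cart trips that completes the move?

5

Counting alone: each trip to cell block B takes at most 2 across and each return brings at least 1 back, so after t trips out (and t−1 returns) at most 2t − (t−1) of the 4 are across; that first reaches 4 at t = 3, so at least 5 crossings are needed.
The plan below uses exactly 5 crossings, so it is optimal:
1. dragon B and trainer B cross → cell block B.
2. trainer B crosses ← cell block A.
3. trainer A and trainer B cross → cell block B.
4. trainer A crosses ← cell block A.
5. dragon A and trainer A cross → cell block B.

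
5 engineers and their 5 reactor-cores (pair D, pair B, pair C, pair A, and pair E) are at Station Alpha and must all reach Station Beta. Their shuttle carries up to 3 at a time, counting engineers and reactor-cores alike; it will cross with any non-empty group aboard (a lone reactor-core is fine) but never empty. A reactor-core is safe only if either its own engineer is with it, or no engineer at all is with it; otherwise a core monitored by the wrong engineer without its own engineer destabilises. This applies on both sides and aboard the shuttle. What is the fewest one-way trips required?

11

Counting alone: each trip to Station Beta takes at most 3 across and each return brings at least 1 back, so after t trips out (and t−1 returns) at most 3t − (t−1) of the 10 are across; that first reaches 10 at t = 5, so at least 9 crossings are needed.
The safety rule pushes this higher. Following every safe sequence of crossings, the most of the 10 that can be at Station Beta as the shuttle arrives there on crossing 9 is 9 — never all 10.
So no plan with fewer than 11 crossings exists, and this one achieves 11:
1. engineer D and reactor-core D cross → Station Beta.
2. engineer D crosses ← Station Alpha.
3. reactor-core A, reactor-core B, and reactor-core C cross → Station Beta.
4. reactor-core D crosses ← Station Alpha.
5. engineer A, engineer B, and engineer C cross → Station Beta.
6. engineer B and reactor-core B cross ← Station Alpha.
7. engineer B, engineer D, and engineer E cross → Station Beta.
8. reactor-core C crosses ← Station Alpha.
9. reactor-core B and reactor-core D cross → Station Beta.
10. reactor-core D crosses ← Station Alpha.
11. reactor-core C, reactor-core D, and reactor-core E cross → Station Beta.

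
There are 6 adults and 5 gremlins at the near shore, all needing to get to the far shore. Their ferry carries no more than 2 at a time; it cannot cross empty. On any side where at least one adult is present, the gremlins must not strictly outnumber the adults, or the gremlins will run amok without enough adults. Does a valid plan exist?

1. 2 gremlins → the far shore.  (the near shore: 6A 3G; the far shore: 0A 2G)
2. 1 gremlin ← the near shore.  (the near shore: 6A 4G; the far shore: 0A 1G)
3. 2 gremlins → the far shore.  (the near shore: 6A 2G; the far shore: 0A 3G)
4. 1 gremlin ← the near shore.  (the near shore: 6A 3G; the far shore: 0A 2G)
5. 2 adults → the far shore.  (the near shore: 4A 3G; the far shore: 2A 2G)
6. 1 gremlin ← the near shore.  (the near shore: 4A 4G; the far shore: 2A 1G)
7. 1 adult and 1 gremlin → the far shore.  (the near shore: 3A 3G; the far shore: 3A 2G)
8. 1 adult ← the near shore.  (the near shore: 4A 3G; the far shore: 2A 2G)
9. 1 adult and 1 gremlin → the far shore.  (the near shore: 3A 2G; the far shore: 3A 3G)
10. 1 gremlin ← the near shore.  (the near shore: 3A 3G; the far shore: 3A 2G)
11. 1 adult and 1 gremlin → the far shore.  (the near shore: 2A 2G; the far shore: 4A 3G)
12. 1 adult ← the near shore.  (the near shore: 3A 2G; the far shore: 3A 3G)
13. 1 adult and 1 gremlin → the far shore.  (the near shore: 2A 1G; the far shore: 4A 4G)
14. 1 gremlin ← the near shore.  (the near shore: 2A 2G; the far shore: 4A 3G)
15. 1 adult and 1 gremlin → the far shore.  (the near shore: 1A 1G; the far shore: 5A 4G)
16. 1 adult ← the near shore.  (the near shore: 2A 1G; the far shore: 4A 4G)
17. 1 adult and 1 gremlin → the far shore.  (the near shore: 1A 0G; the far shore: 5A 5G)
18. 1 gremlin ← the near shore.  (the near shore: 1A 1G; the far shore: 5A 4G)
19. 1 adult and 1 gremlin → the far shore.  (the near shore: 0A 0G; the far shore: 6A 5G)

Yes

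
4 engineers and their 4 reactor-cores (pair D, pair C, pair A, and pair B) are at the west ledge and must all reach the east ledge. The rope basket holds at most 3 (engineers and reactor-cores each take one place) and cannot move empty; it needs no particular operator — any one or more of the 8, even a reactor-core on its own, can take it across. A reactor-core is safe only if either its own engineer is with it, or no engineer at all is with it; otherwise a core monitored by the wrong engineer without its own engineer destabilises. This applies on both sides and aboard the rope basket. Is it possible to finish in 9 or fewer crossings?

Yes — this plan uses 9 crossings (≤ 9):
1. engineer D and reactor-core D cross → the east ledge.
2. engineer D crosses ← the west ledge.
3. engineer C, engineer D, and reactor-core C cross → the east ledge.
4. engineer D and reactor-core D cross ← the west ledge.
5. engineer A, engineer B, and engineer D cross → the east ledge.
6. reactor-core C crosses ← the west ledge.
7. reactor-core C and reactor-core D cross → the east ledge.
8. reactor-core D crosses ← the west ledge.
9. reactor-core A, reactor-core B, and reactor-core D cross → the east ledge.

Yes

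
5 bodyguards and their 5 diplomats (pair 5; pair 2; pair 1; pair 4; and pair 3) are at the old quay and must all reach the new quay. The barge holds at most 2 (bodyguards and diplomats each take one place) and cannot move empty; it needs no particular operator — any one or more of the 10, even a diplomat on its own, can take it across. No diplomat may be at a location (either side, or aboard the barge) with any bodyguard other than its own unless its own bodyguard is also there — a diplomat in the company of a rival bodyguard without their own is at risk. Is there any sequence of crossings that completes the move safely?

No

Following every safe sequence of crossings from the start, the most of the 10 that can be at the new quay as the barge arrives there on crossings 1, 3, 5, 7 is 2, 3, 4, 5 respectively; the best ever achieved is 5 of 10.
From crossing 9 on, no configuration arises that was not already reachable earlier: only 82 distinct safe configurations (who is on which side, and where the barge is) can ever be reached, none of them has everyone across, and every continuation just revisits them. So no valid plan exists.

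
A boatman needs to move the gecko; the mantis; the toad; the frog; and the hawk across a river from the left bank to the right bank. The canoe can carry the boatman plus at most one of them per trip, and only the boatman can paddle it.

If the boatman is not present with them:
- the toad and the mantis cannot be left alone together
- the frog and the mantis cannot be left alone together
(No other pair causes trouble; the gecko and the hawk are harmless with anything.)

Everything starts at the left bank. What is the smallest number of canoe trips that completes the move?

11

Counting alone: the boatman can take at most 1 across per trip to the right bank, so moving all 5 needs at least 5 loaded trips out, with a return between consecutive ones — at least 9 crossings.
The safety rule pushes this higher. Following every safe sequence of crossings, the most of the 5 that can be at the right bank as the canoe arrives there on crossing 9 is 4 — never all 5.
So no plan with fewer than 11 crossings exists, and this one achieves 11:
1. Boatman goes to the right bank with the mantis.  [the left bank: the frog, the gecko, the hawk, the toad | the right bank: the mantis]
2. Boatman goes back to the left bank alone.  [the left bank: the frog, the gecko, the hawk, the toad | the right bank: the mantis]
3. Boatman goes to the right bank with the gecko.  [the left bank: the frog, the hawk, the toad | the right bank: the gecko, the mantis]
4. Boatman goes back to the left bank alone.  [the left bank: the frog, the hawk, the toad | the right bank: the gecko, the mantis]
5. Boatman goes to the right bank with the toad.  [the left bank: the frog, the hawk | the right bank: the gecko, the mantis, the toad]
6. Boatman goes back to the left bank with the mantis.  [the left bank: the frog, the hawk, the mantis | the right bank: the gecko, the toad]
7. Boatman goes to the right bank with the frog.  [the left bank: the hawk, the mantis | the right bank: the frog, the gecko, the toad]
8. Boatman goes back to the left bank alone.  [the left bank: the hawk, the mantis | the right bank: the frog, the gecko, the toad]
9. Boatman goes to the right bank with the hawk.  [the left bank: the mantis | the right bank: the frog, the gecko, the hawk, the toad]
10. Boatman goes back to the left bank alone.  [the left bank: the mantis | the right bank: the frog, the gecko, the hawk, the toad]
11. Boatman goes to the right bank with the mantis.  [the left bank: — | the right bank: the frog, the gecko, the hawk, the mantis, the toad]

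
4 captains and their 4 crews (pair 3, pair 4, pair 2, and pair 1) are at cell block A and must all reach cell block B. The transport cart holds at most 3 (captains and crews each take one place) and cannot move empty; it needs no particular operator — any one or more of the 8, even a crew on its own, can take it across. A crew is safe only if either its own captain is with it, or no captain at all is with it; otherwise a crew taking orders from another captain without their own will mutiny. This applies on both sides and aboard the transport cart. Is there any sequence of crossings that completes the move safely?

Yes

1. captain 3 and crew 3 cross → cell block B.
2. captain 3 crosses ← cell block A.
3. captain 3, captain 4, and crew 4 cross → cell block B.
4. captain 3 and crew 3 cross ← cell block A.
5. captain 1, captain 2, and captain 3 cross → cell block B.
6. crew 4 crosses ← cell block A.
7. crew 3 and crew 4 cross → cell block B.
8. crew 3 crosses ← cell block A.
9. crew 1, crew 2, and crew 3 cross → cell block B.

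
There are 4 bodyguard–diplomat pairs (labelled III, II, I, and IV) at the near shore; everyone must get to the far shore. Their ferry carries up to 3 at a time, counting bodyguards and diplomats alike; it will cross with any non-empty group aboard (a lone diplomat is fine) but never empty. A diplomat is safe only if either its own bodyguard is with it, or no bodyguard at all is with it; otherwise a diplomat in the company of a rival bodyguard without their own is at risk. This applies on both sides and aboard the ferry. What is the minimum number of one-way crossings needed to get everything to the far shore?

Counting alone: each trip to the far shore takes at most 3 across and each return brings at least 1 back, so after t trips out (and t−1 returns) at most 3t − (t−1) of the 8 are across; that first reaches 8 at t = 4, so at least 7 crossings are needed.
The safety rule pushes this higher. Following every safe sequence of crossings, the most of the 8 that can be at the far shore as the ferry arrives there on crossing 7 is 7 — never all 8.
So no plan with fewer than 9 crossings exists, and this one achieves 9:
1. bodyguard III and diplomat III cross → the far shore.
2. bodyguard III crosses ← the near shore.
3. bodyguard II, bodyguard III, and diplomat II cross → the far shore.
4. bodyguard III and diplomat III cross ← the near shore.
5. bodyguard I, bodyguard III, and bodyguard IV cross → the far shore.
6. diplomat II crosses ← the near shore.
7. diplomat II and diplomat III cross → the far shore.
8. diplomat III crosses ← the near shore.
9. diplomat I, diplomat III, and diplomat IV cross → the far shore.

9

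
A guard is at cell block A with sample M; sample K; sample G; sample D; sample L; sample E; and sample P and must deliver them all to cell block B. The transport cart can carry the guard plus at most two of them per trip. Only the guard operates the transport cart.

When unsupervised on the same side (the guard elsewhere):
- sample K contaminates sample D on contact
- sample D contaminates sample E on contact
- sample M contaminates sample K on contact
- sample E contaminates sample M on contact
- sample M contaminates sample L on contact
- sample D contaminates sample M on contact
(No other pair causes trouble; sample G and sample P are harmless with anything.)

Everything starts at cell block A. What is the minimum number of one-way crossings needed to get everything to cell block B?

Counting alone: the guard can take at most 2 across per trip to cell block B, so moving all 7 needs at least 4 loaded trips out, with a return between consecutive ones — at least 7 crossings.
The safety rule pushes this higher. Following every safe sequence of crossings, the most of the 7 that can be at cell block B as the transport cart arrives there on crossings 7, 9 is 5, 6 respectively — never all 7.
So no plan with fewer than 11 crossings exists, and this one achieves 11:
1. Guard goes to cell block B with sample D and sample M.
2. Guard goes back to cell block A with sample M.
3. Guard goes to cell block B with sample G and sample M.
4. Guard goes back to cell block A with sample M.
5. Guard goes to cell block B with sample L and sample M.
6. Guard goes back to cell block A with sample M.
7. Guard goes to cell block B with sample M and sample P.
8. Guard goes back to cell block A with sample M.
9. Guard goes to cell block B with sample E and sample K.
10. Guard goes back to cell block A with sample D.
11. Guard goes to cell block B with sample D and sample M.

11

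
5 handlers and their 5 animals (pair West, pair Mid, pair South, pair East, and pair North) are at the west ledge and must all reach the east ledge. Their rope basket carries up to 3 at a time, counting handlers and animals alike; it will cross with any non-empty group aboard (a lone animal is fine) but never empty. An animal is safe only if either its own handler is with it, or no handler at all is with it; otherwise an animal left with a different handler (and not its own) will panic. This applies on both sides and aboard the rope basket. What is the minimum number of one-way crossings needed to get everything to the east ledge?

11

Counting alone: each trip to the east ledge takes at most 3 across and each return brings at least 1 back, so after t trips out (and t−1 returns) at most 3t − (t−1) of the 10 are across; that first reaches 10 at t = 5, so at least 9 crossings are needed.
The safety rule pushes this higher. Following every safe sequence of crossings, the most of the 10 that can be at the east ledge as the rope basket arrives there on crossing 9 is 9 — never all 10.
So no plan with fewer than 11 crossings exists, and this one achieves 11:
1. animal West and handler West cross → the east ledge.
2. handler West crosses ← the west ledge.
3. animal East, animal Mid, and animal South cross → the east ledge.
4. animal West crosses ← the west ledge.
5. handler East, handler Mid, and handler South cross → the east ledge.
6. animal Mid and handler Mid cross ← the west ledge.
7. handler Mid, handler North, and handler West cross → the east ledge.
8. animal South crosses ← the west ledge.
9. animal Mid and animal West cross → the east ledge.
10. animal West crosses ← the west ledge.
11. animal North, animal South, and animal West cross → the east ledge.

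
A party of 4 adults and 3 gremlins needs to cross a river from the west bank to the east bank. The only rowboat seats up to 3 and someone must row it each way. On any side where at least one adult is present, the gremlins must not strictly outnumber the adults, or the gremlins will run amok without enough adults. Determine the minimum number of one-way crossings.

5

Counting alone: each trip to the east bank takes at most 3 across and each return brings at least 1 back, so after t trips out (and t−1 returns) at most 3t − (t−1) of the 7 are across; that first reaches 7 at t = 3, so at least 5 crossings are needed.
The plan below uses exactly 5 crossings, so it is optimal:
1. 3 gremlins → the east bank.  (the west bank: 4A 0G; the east bank: 0A 3G)
2. 1 gremlin ← the west bank.  (the west bank: 4A 1G; the east bank: 0A 2G)
3. 3 adults → the east bank.  (the west bank: 1A 1G; the east bank: 3A 2G)
4. 1 adult ← the west bank.  (the west bank: 2A 1G; the east bank: 2A 2G)
5. 2 adults and 1 gremlin → the east bank.  (the west bank: 0A 0G; the east bank: 4A 3G)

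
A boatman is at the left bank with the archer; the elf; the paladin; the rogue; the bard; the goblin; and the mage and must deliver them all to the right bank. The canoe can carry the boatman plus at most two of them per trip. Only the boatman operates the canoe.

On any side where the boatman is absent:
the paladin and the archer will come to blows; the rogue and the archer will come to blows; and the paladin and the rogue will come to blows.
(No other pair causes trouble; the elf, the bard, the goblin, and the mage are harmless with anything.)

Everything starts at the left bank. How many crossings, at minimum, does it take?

11

Counting alone: the boatman can take at most 2 across per trip to the right bank, so moving all 7 needs at least 4 loaded trips out, with a return between consecutive ones — at least 7 crossings.
The safety rule pushes this higher. Following every safe sequence of crossings, the most of the 7 that can be at the right bank as the canoe arrives there on crossings 7, 9 is 5, 6 respectively — never all 7.
So no plan with fewer than 11 crossings exists, and this one achieves 11:
1. Boatman goes to the right bank with the archer and the paladin.
2. Boatman goes back to the left bank with the archer.
3. Boatman goes to the right bank with the archer and the elf.
4. Boatman goes back to the left bank with the archer.
5. Boatman goes to the right bank with the archer and the bard.
6. Boatman goes back to the left bank with the archer.
7. Boatman goes to the right bank with the archer and the goblin.
8. Boatman goes back to the left bank with the archer.
9. Boatman goes to the right bank with the archer and the mage.
10. Boatman goes back to the left bank with the archer.
11. Boatman goes to the right bank with the archer and the rogue.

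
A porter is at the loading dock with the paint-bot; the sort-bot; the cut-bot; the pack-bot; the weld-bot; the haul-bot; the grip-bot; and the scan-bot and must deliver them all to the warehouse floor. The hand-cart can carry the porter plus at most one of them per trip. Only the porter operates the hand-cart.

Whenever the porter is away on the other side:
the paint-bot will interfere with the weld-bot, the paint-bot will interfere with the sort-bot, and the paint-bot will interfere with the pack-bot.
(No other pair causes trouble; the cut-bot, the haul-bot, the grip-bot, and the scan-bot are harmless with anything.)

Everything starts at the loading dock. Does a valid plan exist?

Following every safe sequence of crossings from the start, the most of the 8 that can be at the warehouse floor as the hand-cart arrives there on crossings 1, 3, 5, 7, 9, 11 is 1, 2, 3, 4, 5, 6 respectively; the best ever achieved is 6 of 8.
From crossing 13 on, no configuration arises that was not already reachable earlier: only 144 distinct safe configurations (who is on which side, and where the hand-cart is) can ever be reached, none of them has everyone across, and every continuation just revisits them. So no valid plan exists.

No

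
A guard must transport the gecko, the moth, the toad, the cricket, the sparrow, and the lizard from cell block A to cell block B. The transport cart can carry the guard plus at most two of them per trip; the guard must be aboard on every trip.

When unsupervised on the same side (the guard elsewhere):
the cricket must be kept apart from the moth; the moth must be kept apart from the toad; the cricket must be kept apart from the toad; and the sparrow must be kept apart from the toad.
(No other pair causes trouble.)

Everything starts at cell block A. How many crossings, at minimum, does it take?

Counting alone: the guard can take at most 2 across per trip to cell block B, so moving all 6 needs at least 3 loaded trips out, with a return between consecutive ones — at least 5 crossings.
The safety rule pushes this higher. Following every safe sequence of crossings, the most of the 6 that can be at cell block B as the transport cart arrives there on crossings 5, 7 is 4, 5 respectively — never all 6.
So no plan with fewer than 9 crossings exists, and this one achieves 9:
1. Guard goes to cell block B with the moth and the toad.
2. Guard goes back to cell block A with the moth.
3. Guard goes to cell block B with the gecko and the moth.
4. Guard goes back to cell block A with the moth.
5. Guard goes to cell block B with the moth and the sparrow.
6. Guard goes back to cell block A with the toad.
7. Guard goes to cell block B with the lizard and the toad.
8. Guard goes back to cell block A with the toad.
9. Guard goes to cell block B with the cricket and the toad.

9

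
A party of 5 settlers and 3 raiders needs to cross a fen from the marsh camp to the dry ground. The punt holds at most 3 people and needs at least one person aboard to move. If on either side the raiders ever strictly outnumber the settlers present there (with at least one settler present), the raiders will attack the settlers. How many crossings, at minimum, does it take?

7

Counting alone: each trip to the dry ground takes at most 3 across and each return brings at least 1 back, so after t trips out (and t−1 returns) at most 3t − (t−1) of the 8 are across; that first reaches 8 at t = 4, so at least 7 crossings are needed.
The plan below uses exactly 7 crossings, so it is optimal:
1. 2 raiders → the dry ground.  (the marsh camp: 5S 1R; the dry ground: 0S 2R)
2. 1 raider ← the marsh camp.  (the marsh camp: 5S 2R; the dry ground: 0S 1R)
3. 2 settlers and 1 raider → the dry ground.  (the marsh camp: 3S 1R; the dry ground: 2S 2R)
4. 1 raider ← the marsh camp.  (the marsh camp: 3S 2R; the dry ground: 2S 1R)
5. 1 settler and 2 raiders → the dry ground.  (the marsh camp: 2S 0R; the dry ground: 3S 3R)
6. 1 raider ← the marsh camp.  (the marsh camp: 2S 1R; the dry ground: 3S 2R)
7. 2 settlers and 1 raider → the dry ground.  (the marsh camp: 0S 0R; the dry ground: 5S 3R)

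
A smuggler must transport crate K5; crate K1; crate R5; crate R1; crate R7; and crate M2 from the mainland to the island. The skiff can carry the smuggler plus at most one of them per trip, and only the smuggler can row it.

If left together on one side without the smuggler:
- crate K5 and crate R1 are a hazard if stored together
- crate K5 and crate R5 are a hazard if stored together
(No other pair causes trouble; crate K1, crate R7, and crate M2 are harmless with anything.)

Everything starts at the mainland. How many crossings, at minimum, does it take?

Counting alone: the smuggler can take at most 1 across per trip to the island, so moving all 6 needs at least 6 loaded trips out, with a return between consecutive ones — at least 11 crossings.
The safety rule pushes this higher. Following every safe sequence of crossings, the most of the 6 that can be at the island as the skiff arrives there on crossing 11 is 5 — never all 6.
So no plan with fewer than 13 crossings exists, and this one achieves 13:
1. Smuggler goes to the island with crate K5.  [the mainland: crate K1, crate M2, crate R1, crate R5, crate R7 | the island: crate K5]
2. Smuggler goes back to the mainland alone.  [the mainland: crate K1, crate M2, crate R1, crate R5, crate R7 | the island: crate K5]
3. Smuggler goes to the island with crate K1.  [the mainland: crate M2, crate R1, crate R5, crate R7 | the island: crate K1, crate K5]
4. Smuggler goes back to the mainland alone.  [the mainland: crate M2, crate R1, crate R5, crate R7 | the island: crate K1, crate K5]
5. Smuggler goes to the island with crate R5.  [the mainland: crate M2, crate R1, crate R7 | the island: crate K1, crate K5, crate R5]
6. Smuggler goes back to the mainland with crate K5.  [the mainland: crate K5, crate M2, crate R1, crate R7 | the island: crate K1, crate R5]
7. Smuggler goes to the island with crate R1.  [the mainland: crate K5, crate M2, crate R7 | the island: crate K1, crate R1, crate R5]
8. Smuggler goes back to the mainland alone.  [the mainland: crate K5, crate M2, crate R7 | the island: crate K1, crate R1, crate R5]
9. Smuggler goes to the island with crate R7.  [the mainland: crate K5, crate M2 | the island: crate K1, crate R1, crate R5, crate R7]
10. Smuggler goes back to the mainland alone.  [the mainland: crate K5, crate M2 | the island: crate K1, crate R1, crate R5, crate R7]
11. Smuggler goes to the island with crate M2.  [the mainland: crate K5 | the island: crate K1, crate M2, crate R1, crate R5, crate R7]
12. Smuggler goes back to the mainland alone.  [the mainland: crate K5 | the island: crate K1, crate M2, crate R1, crate R5, crate R7]
13. Smuggler goes to the island with crate K5.  [the mainland: — | the island: crate K1, crate K5, crate M2, crate R1, crate R5, crate R7]

13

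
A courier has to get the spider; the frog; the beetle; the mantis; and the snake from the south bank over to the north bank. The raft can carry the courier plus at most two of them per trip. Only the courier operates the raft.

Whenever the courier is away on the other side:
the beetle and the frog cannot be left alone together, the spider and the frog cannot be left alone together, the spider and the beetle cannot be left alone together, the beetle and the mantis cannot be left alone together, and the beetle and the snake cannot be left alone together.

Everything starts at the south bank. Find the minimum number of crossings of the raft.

Counting alone: the courier can take at most 2 across per trip to the north bank, so moving all 5 needs at least 3 loaded trips out, with a return between consecutive ones — at least 5 crossings.
The safety rule pushes this higher. Following every safe sequence of crossings, the most of the 5 that can be at the north bank as the raft arrives there on crossing 5 is 4 — never all 5.
So no plan with fewer than 7 crossings exists, and this one achieves 7:
1. Courier goes to the north bank with the beetle and the spider.  [the south bank: the frog, the mantis, the snake | the north bank: the beetle, the spider]
2. Courier goes back to the south bank with the spider.  [the south bank: the frog, the mantis, the snake, the spider | the north bank: the beetle]
3. Courier goes to the north bank with the mantis and the spider.  [the south bank: the frog, the snake | the north bank: the beetle, the mantis, the spider]
4. Courier goes back to the south bank with the beetle.  [the south bank: the beetle, the frog, the snake | the north bank: the mantis, the spider]
5. Courier goes to the north bank with the frog and the snake.  [the south bank: the beetle | the north bank: the frog, the mantis, the snake, the spider]
6. Courier goes back to the south bank with the spider.  [the south bank: the beetle, the spider | the north bank: the frog, the mantis, the snake]
7. Courier goes to the north bank with the beetle and the spider.  [the south bank: — | the north bank: the beetle, the frog, the mantis, the snake, the spider]

7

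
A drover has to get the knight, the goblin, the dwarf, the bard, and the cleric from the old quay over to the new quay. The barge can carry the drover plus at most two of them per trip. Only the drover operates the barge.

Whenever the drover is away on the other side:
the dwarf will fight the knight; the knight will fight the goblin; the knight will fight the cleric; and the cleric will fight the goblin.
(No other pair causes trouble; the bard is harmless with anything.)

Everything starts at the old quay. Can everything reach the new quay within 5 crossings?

Counting alone: the drover can take at most 2 across per trip to the new quay, so moving all 5 needs at least 3 loaded trips out, with a return between consecutive ones — at least 5 crossings.
The safety rule pushes this higher. Following every safe sequence of crossings, the most of the 5 that can be at the new quay as the barge arrives there on crossing 5 is 4 — never all 5.
So the move cannot be finished within 5 crossings. (The shortest complete plan takes 7:)
1. Drover goes to the new quay with the goblin and the knight.  [the old quay: the bard, the cleric, the dwarf | the new quay: the goblin, the knight]
2. Drover goes back to the old quay with the knight.  [the old quay: the bard, the cleric, the dwarf, the knight | the new quay: the goblin]
3. Drover goes to the new quay with the dwarf and the knight.  [the old quay: the bard, the cleric | the new quay: the dwarf, the goblin, the knight]
4. Drover goes back to the old quay with the knight.  [the old quay: the bard, the cleric, the knight | the new quay: the dwarf, the goblin]
5. Drover goes to the new quay with the bard and the knight.  [the old quay: the cleric | the new quay: the bard, the dwarf, the goblin, the knight]
6. Drover goes back to the old quay with the knight.  [the old quay: the cleric, the knight | the new quay: the bard, the dwarf, the goblin]
7. Drover goes to the new quay with the cleric and the knight.  [the old quay: — | the new quay: the bard, the cleric, the dwarf, the goblin, the knight]

No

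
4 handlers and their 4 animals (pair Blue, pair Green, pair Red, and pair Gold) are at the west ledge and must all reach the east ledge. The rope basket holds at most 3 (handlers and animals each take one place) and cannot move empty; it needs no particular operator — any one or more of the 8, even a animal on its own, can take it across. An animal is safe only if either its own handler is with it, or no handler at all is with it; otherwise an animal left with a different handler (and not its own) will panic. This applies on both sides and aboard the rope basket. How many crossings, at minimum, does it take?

Counting alone: each trip to the east ledge takes at most 3 across and each return brings at least 1 back, so after t trips out (and t−1 returns) at most 3t − (t−1) of the 8 are across; that first reaches 8 at t = 4, so at least 7 crossings are needed.
The safety rule pushes this higher. Following every safe sequence of crossings, the most of the 8 that can be at the east ledge as the rope basket arrives there on crossing 7 is 7 — never all 8.
So no plan with fewer than 9 crossings exists, and this one achieves 9:
1. animal Blue and handler Blue cross → the east ledge.
2. handler Blue crosses ← the west ledge.
3. animal Green, handler Blue, and handler Green cross → the east ledge.
4. animal Blue and handler Blue cross ← the west ledge.
5. handler Blue, handler Gold, and handler Red cross → the east ledge.
6. animal Green crosses ← the west ledge.
7. animal Blue and animal Green cross → the east ledge.
8. animal Blue crosses ← the west ledge.
9. animal Blue, animal Gold, and animal Red cross → the east ledge.

9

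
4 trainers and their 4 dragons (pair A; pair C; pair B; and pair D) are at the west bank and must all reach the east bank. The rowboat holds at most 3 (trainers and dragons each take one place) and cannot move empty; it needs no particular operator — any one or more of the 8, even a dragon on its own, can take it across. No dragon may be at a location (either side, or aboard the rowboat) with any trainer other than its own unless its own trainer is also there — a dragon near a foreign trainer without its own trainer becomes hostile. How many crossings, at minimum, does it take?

Counting alone: each trip to the east bank takes at most 3 across and each return brings at least 1 back, so after t trips out (and t−1 returns) at most 3t − (t−1) of the 8 are across; that first reaches 8 at t = 4, so at least 7 crossings are needed.
The safety rule pushes this higher. Following every safe sequence of crossings, the most of the 8 that can be at the east bank as the rowboat arrives there on crossing 7 is 7 — never all 8.
So no plan with fewer than 9 crossings exists, and this one achieves 9:
1. dragon A and trainer A cross → the east bank.
2. trainer A crosses ← the west bank.
3. dragon C, trainer A, and trainer C cross → the east bank.
4. dragon A and trainer A cross ← the west bank.
5. trainer A, trainer B, and trainer D cross → the east bank.
6. dragon C crosses ← the west bank.
7. dragon A and dragon C cross → the east bank.
8. dragon A crosses ← the west bank.
9. dragon A, dragon B, and dragon D cross → the east bank.

9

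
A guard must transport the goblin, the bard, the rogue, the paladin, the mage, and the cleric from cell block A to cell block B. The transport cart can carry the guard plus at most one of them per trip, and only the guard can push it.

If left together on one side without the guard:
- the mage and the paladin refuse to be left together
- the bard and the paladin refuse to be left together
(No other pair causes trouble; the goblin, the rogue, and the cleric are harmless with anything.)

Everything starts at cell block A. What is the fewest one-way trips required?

Counting alone: the guard can take at most 1 across per trip to cell block B, so moving all 6 needs at least 6 loaded trips out, with a return between consecutive ones — at least 11 crossings.
The safety rule pushes this higher. Following every safe sequence of crossings, the most of the 6 that can be at cell block B as the transport cart arrives there on crossing 11 is 5 — never all 6.
So no plan with fewer than 13 crossings exists, and this one achieves 13:
1. Guard goes to cell block B with the paladin.  [cell block A: the bard, the cleric, the goblin, the mage, the rogue | cell block B: the paladin]
2. Guard goes back to cell block A alone.  [cell block A: the bard, the cleric, the goblin, the mage, the rogue | cell block B: the paladin]
3. Guard goes to cell block B with the goblin.  [cell block A: the bard, the cleric, the mage, the rogue | cell block B: the goblin, the paladin]
4. Guard goes back to cell block A alone.  [cell block A: the bard, the cleric, the mage, the rogue | cell block B: the goblin, the paladin]
5. Guard goes to cell block B with the bard.  [cell block A: the cleric, the mage, the rogue | cell block B: the bard, the goblin, the paladin]
6. Guard goes back to cell block A with the paladin.  [cell block A: the cleric, the mage, the paladin, the rogue | cell block B: the bard, the goblin]
7. Guard goes to cell block B with the mage.  [cell block A: the cleric, the paladin, the rogue | cell block B: the bard, the goblin, the mage]
8. Guard goes back to cell block A alone.  [cell block A: the cleric, the paladin, the rogue | cell block B: the bard, the goblin, the mage]
9. Guard goes to cell block B with the rogue.  [cell block A: the cleric, the paladin | cell block B: the bard, the goblin, the mage, the rogue]
10. Guard goes back to cell block A alone.  [cell block A: the cleric, the paladin | cell block B: the bard, the goblin, the mage, the rogue]
11. Guard goes to cell block B with the cleric.  [cell block A: the paladin | cell block B: the bard, the cleric, the goblin, the mage, the rogue]
12. Guard goes back to cell block A alone.  [cell block A: the paladin | cell block B: the bard, the cleric, the goblin, the mage, the rogue]
13. Guard goes to cell block B with the paladin.  [cell block A: — | cell block B: the bard, the cleric, the goblin, the mage, the paladin, the rogue]

13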